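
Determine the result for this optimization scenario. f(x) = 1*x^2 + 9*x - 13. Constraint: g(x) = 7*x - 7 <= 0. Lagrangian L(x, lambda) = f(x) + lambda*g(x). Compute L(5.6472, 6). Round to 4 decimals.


Step 1: Evaluate f(x).
f(5.6472) = 1*5.6472^2 + 9*5.6472 - 13 = 69.7157
Step 2: Evaluate g(x).
g(5.6472) = 7*5.6472 - 7 = 32.5304
Step 3: Compute Lagrangian.
L = 69.7157 + 6*32.5304 = 264.8981


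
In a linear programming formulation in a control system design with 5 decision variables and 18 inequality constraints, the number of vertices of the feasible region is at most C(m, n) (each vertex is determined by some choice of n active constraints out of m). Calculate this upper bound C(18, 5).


Each vertex corresponds to some choice of n active constraints out of m, so the number of vertices is at most C(m, n) = m! / (n!(m-n)!).
m = 18, n = 5
Numerator: 18 * 17 * 16 * 15 * 14
Denominator: 5! = 120
C(18, 5) = 8568


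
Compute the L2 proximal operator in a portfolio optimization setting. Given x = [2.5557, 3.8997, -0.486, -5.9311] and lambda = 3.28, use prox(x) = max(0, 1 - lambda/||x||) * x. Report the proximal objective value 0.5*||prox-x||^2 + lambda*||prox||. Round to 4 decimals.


Step 1: Compute ||x||.
||x|| = 7.56
Step 2: Compute scaling factor.
scale = max(0, 1 - 3.28/7.56) = 0.5661
Step 3: prox(x) = [1.4469, 2.2078, -0.2751, -3.3578]
||prox(x)|| = 4.28
Step 4: Proximal objective.
0.5*||prox-x||^2 = 5.3792
lambda*||prox|| = 14.0384
Total = 19.4176


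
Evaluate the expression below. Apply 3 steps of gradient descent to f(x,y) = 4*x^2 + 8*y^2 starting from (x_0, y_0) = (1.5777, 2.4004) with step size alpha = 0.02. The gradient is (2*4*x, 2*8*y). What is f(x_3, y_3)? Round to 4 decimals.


Gradient descent on f(x,y) = 4*x^2 + 8*y^2.
Starting point: (1.5777, 2.4004), alpha = 0.02
Step 1: grad_x = 2*4*1.5777 = 12.6216, grad_y = 2*8*2.4004 = 38.4064
  x_1 = 1.5777 - 0.02*12.6216 = 1.3253
  y_1 = 2.4004 - 0.02*38.4064 = 1.6323
Step 2: grad_x = 2*4*1.3253 = 10.6021, grad_y = 2*8*1.6323 = 26.1164
  x_2 = 1.3253 - 0.02*10.6021 = 1.1132
  y_2 = 1.6323 - 0.02*26.1164 = 1.1099
Step 3: grad_x = 2*4*1.1132 = 8.9058, grad_y = 2*8*1.1099 = 17.7591
  x_3 = 1.1132 - 0.02*8.9058 = 0.9351
  y_3 = 1.1099 - 0.02*17.7591 = 0.7548
f(0.9351, 0.7548) = 4*0.9351^2 + 8*0.7548^2 = 8.055


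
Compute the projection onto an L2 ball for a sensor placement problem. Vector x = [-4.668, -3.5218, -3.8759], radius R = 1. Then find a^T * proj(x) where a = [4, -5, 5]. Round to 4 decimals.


Step 1: Compute ||x|| (intermediates to 6 decimals).
||x|| = sqrt((-4.668)^2 + (-3.5218)^2 + (-3.8759)^2) = 7.015404
Step 2: Project.
Since ||x|| > R, scale = R/||x|| = 1/7.015404 = 0.142543, proj(x) = scale * x
proj(x) = [-0.665391, -0.502008, -0.552482]
Step 3: Dot product.
a^T * proj(x) = 4*(-0.665391) - 5*(-0.502008) + 5*(-0.552482) = -2.9139


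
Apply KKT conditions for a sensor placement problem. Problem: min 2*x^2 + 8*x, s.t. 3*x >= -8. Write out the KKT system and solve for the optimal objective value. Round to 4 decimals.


Step 1: Try lambda = 0 (constraint inactive).
Stationarity: 2*2*x + 8 = 0
x* = -8/(2*2) = -2.0
Check constraint: 3*-2.0 = -6.0 >= -8 -- satisfied.
Step 2: Compute optimal value.
f(x*) = 2*(-2.0)^2 + 8*(-2.0) = -8.0


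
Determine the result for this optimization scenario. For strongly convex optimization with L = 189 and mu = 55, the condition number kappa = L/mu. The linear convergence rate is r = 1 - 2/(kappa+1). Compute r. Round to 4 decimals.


Step 1: Compute the condition number.
kappa = L/mu = 189/55 = 3.4364
Step 2: Compute the convergence rate.
r = 1 - 2/(kappa + 1) = 1 - 2*mu/(L + mu) = (L - mu)/(L + mu) = 134/244 = 0.5492


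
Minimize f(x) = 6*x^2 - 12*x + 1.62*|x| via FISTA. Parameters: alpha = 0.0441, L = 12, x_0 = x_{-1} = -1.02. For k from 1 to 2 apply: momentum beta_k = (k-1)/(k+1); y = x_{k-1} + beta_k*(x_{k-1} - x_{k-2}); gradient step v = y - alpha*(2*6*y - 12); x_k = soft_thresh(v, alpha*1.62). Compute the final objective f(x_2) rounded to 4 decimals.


FISTA on f(x) = 6*x^2 - 12*x + 1.62*|x|
L = 12, alpha = 0.0441
Iteration 1: beta = 0.0, y = -1.02 + 0.0*(-1.02 + 1.02) = -1.02
  grad(y) = -24.24, v = y - alpha*grad = 0.049
  prox(v) = soft_thresh(0.049, 0.0714) = 0.0
Iteration 2: beta = 0.3333, y = 0.0 + 0.3333*(0.0 + 1.02) = 0.34
  grad(y) = -7.92, v = y - alpha*grad = 0.6893
  prox(v) = soft_thresh(0.6893, 0.0714) = 0.6178
f(x_2) = 6*0.6178^2 - 12*0.6178 + 1.62*|0.6178| = -4.1228


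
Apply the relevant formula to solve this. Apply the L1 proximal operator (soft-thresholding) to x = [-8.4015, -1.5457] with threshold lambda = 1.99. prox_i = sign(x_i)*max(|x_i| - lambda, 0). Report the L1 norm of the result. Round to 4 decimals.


Soft-thresholding with lambda = 1.99:
prox(-8.4015) = sign(-8.4015)*max(|-8.4015| - 1.99, 0) = -6.4115
prox(-1.5457) = sign(-1.5457)*max(|-1.5457| - 1.99, 0) = 0.0
prox(x) = [-6.4115, 0.0]
||prox(x)||_1 = 6.4115 + 0.0 = 6.4115


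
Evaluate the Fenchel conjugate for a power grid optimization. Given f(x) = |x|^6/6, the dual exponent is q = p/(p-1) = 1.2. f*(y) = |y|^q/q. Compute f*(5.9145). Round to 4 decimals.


The conjugate exponent q satisfies 1/p + 1/q = 1.
p = 6, so q = 6/(6 - 1) = 1.2
|y|^q = 5.9145^1.2 = 8.4392
f*(5.9145) = 8.4392 / 1.2 = 7.0327


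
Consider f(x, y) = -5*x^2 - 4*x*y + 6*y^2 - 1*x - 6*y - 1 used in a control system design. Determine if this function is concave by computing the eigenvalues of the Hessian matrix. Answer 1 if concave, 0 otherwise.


The Hessian of f(x,y) = -5*x^2 - 4*x*y + 6*y^2 - 1*x - 6*y - 1 is:
H = [[-10, -4], [-4, 12]]
Trace = -10 + 12 = 2
Determinant = -10*12 - (-4)^2 = -136
Discriminant = (2)^2 - 4*-136 = 548.0
Eigenvalues: lambda_1 = -10.7047, lambda_2 = 12.7047
The function is not concave.

0


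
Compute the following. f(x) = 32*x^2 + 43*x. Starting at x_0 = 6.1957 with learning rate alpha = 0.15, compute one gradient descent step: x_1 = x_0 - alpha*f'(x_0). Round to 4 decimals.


We compute the gradient at x_0 and apply the update.
f'(x) = 64*x + 43
f'(6.1957) = 64*6.1957 + 43 = 439.5248
x_1 = 6.1957 - 0.15*439.5248 = -59.733


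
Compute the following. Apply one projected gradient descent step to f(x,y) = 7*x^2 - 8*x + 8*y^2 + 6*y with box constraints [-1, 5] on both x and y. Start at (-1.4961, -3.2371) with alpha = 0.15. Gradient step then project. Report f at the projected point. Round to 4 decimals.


Step 1: Compute gradient at (-1.4961, -3.2371).
grad_x = 2*7*-1.4961 - 8 = -28.9454
grad_y = 2*8*-3.2371 + 6 = -45.7936
Step 2: Gradient step.
x_raw = -1.4961 - 0.15*-28.9454 = 2.8457
y_raw = -3.2371 - 0.15*-45.7936 = 3.6319
Step 3: Project onto [-1, 5].
x_proj = clip(2.8457) = 2.8457
y_proj = clip(3.6319) = 3.6319
Step 4: Evaluate f.
f(2.8457, 3.6319) = 161.2403


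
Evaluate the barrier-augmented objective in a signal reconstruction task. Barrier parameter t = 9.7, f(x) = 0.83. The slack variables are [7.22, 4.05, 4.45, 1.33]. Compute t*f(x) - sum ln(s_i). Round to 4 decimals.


Step 1: Compute log-barrier.
ln values: [1.9769, 1.3987, 1.4929, 0.2852]
phi = -(1.9769 + 1.3987 + 1.4929 + 0.2852) = -5.1537
Step 2: Compute augmented objective.
t*f(x) = 9.7*0.83 = 8.051
Total = 8.051 - 5.1537 = 2.8973


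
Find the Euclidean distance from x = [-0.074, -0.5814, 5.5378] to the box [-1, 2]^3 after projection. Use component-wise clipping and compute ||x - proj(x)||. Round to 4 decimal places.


Project each component onto [-1, 2].
clip(-0.074) = -0.074, clip(-0.5814) = -0.5814, clip(5.5378) = 2.0
Projection = [-0.074, -0.5814, 2.0]
Squared diffs: [0.0, 0.0, 12.516]
Distance = sqrt(12.516) = 3.5378


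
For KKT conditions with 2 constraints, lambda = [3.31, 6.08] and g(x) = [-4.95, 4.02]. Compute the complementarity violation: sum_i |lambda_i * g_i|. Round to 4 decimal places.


KKT complementary slackness check:
lambda_1 * g_1 = 3.31 * -4.95 = -16.3845
lambda_2 * g_2 = 6.08 * 4.02 = 24.4416
Total violation = 16.3845 + 24.4416 = 40.8261


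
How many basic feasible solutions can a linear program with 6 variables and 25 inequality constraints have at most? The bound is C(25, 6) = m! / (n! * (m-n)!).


Each vertex corresponds to some choice of n active constraints out of m, so the number of vertices is at most C(m, n) = m! / (n!(m-n)!).
m = 25, n = 6
Numerator: 25 * 24 * 23 * 22 * 21 * 20
Denominator: 6! = 720
C(25, 6) = 177100


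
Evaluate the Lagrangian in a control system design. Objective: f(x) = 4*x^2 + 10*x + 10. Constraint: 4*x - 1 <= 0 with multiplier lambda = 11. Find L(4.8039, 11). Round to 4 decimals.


Step 1: Evaluate f(x).
f(4.8039) = 4*4.8039^2 + 10*4.8039 + 10 = 150.3488
Step 2: Evaluate g(x).
g(4.8039) = 4*4.8039 - 1 = 18.2156
Step 3: Compute Lagrangian.
L = 150.3488 + 11*18.2156 = 350.7204


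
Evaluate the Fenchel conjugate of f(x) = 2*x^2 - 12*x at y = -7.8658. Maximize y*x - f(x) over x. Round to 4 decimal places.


f*(y) = sup_x {y*x - a*x^2 - b*x} = sup_x {(y-b)*x - a*x^2}
FOC: (y - b) - 2a*x = 0 => x* = (y - b)/(2a)
x* = (-7.8658 + 12)/(2*2) = 1.0336
f*(-7.8658) = (y-b)^2/(4a) = (-7.8658 + 12)^2/(4*2)
= 17.0916/8 = 2.1365


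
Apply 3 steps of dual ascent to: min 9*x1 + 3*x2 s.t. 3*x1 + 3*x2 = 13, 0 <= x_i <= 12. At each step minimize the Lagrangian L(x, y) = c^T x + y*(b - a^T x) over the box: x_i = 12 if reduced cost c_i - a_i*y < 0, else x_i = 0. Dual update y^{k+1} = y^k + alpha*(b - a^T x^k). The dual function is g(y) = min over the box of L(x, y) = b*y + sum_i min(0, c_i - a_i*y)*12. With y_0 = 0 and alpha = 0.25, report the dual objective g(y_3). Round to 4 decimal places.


Dual ascent for LP: min 9*x1 + 3*x2, 3*x1 + 3*x2 = 13, 0 <= x_i <= 12
Step 1: y^k = 0.0, reduced costs: (9.0, 3.0)
  x^k = (0.0, 0.0), subgradient = b - a^T x = 13.0
  y^{k+1} = 0.0 + 0.25*13.0 = 3.25
Step 2: y^k = 3.25, reduced costs: (-0.75, -6.75)
  x^k = (12.0, 12.0), subgradient = b - a^T x = -59.0
  y^{k+1} = 3.25 + 0.25*-59.0 = -11.5
Step 3: y^k = -11.5, reduced costs: (43.5, 37.5)
  x^k = (0.0, 0.0), subgradient = b - a^T x = 13.0
  y^{k+1} = -11.5 + 0.25*13.0 = -8.25
Dual objective at y_3 = -8.25: reduced costs (33.75, 27.75), box minimizer x = (0.0, 0.0)
g(y_3) = b*y + (c1 - a1*y)*x1 + (c2 - a2*y)*x2 = 13*(-8.25) + 33.75*0.0 + 27.75*0.0 = -107.25 + 0.0 + 0.0 = -107.25


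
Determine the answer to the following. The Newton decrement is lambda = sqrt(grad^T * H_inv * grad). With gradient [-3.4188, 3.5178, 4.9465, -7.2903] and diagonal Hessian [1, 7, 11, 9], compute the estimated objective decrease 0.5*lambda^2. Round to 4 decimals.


Step 1: H is diagonal, so H^(-1) * g = [-3.4188, 0.5025, 0.4497, -0.81].
Step 2: g^T H^(-1) g = sum_i g_i^2 / H_ii
  = (-3.4188)^2/1 + (3.5178)^2/7 + (4.9465)^2/11 + (-7.2903)^2/9
  = 11.6882 + 1.7678 + 2.2244 + 5.9054 = 21.5858
Step 3: Objective decrease = 0.5 * g^T H^(-1) g = 10.7929


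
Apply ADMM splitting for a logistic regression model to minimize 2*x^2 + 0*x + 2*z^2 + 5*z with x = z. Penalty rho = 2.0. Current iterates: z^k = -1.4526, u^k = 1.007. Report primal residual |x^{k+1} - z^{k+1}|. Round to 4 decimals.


ADMM iteration with rho = 2.0, z^k = -1.4526, u^k = 1.007
Step 1: x-update.
Minimize 2*x^2 + 0*x + (2.0/2)*(x + 1.4526 + 1.007)^2
FOC: (2*2 + 2.0)*x = 0 + 2.0*(-1.4526 - 1.007)
x^{k+1} = -0.8199
Step 2: z-update.
Minimize 2*z^2 + 5*z + (2.0/2)*(-0.8199 - z + 1.007)^2
FOC: (2*2 + 2.0)*z = -5 + 2.0*(-0.8199 + 1.007)
z^{k+1} = -0.771
Step 3: u-update.
u^{k+1} = 1.007 - 0.8199 + 0.771 = 0.9581
Step 4: Primal residual = |-0.8199 + 0.771| = 0.0489


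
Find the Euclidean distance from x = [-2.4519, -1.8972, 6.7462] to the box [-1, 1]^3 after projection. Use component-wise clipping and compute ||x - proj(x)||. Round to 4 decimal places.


Project each component onto [-1, 1].
clip(-2.4519) = -1.0, clip(-1.8972) = -1.0, clip(6.7462) = 1.0
Projection = [-1.0, -1.0, 1.0]
Squared diffs: [2.108, 0.805, 33.0188]
Distance = sqrt(35.9318) = 5.9943


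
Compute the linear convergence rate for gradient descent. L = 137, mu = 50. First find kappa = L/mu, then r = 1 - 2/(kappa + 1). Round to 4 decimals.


Step 1: Compute the condition number.
kappa = L/mu = 137/50 = 2.74
Step 2: Compute the convergence rate.
r = 1 - 2/(kappa + 1) = 1 - 2*mu/(L + mu) = (L - mu)/(L + mu) = 87/187 = 0.4652


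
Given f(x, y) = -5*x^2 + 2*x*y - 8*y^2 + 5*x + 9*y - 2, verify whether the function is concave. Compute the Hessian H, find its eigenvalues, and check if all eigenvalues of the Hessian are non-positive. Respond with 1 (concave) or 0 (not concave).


The Hessian of f(x,y) = -5*x^2 + 2*x*y - 8*y^2 + 5*x + 9*y - 2 is:
H = [[-10, 2], [2, -16]]
Trace = -10 - 16 = -26
Determinant = -10*-16 - (2)^2 = 156
Discriminant = (-26)^2 - 4*156 = 52.0
Eigenvalues: lambda_1 = -16.6056, lambda_2 = -9.3944
The function is concave.

1


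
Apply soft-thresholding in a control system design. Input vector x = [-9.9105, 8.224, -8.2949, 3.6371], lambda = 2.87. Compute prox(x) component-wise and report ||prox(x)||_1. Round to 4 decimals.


Soft-thresholding with lambda = 2.87:
prox(-9.9105) = sign(-9.9105)*max(|-9.9105| - 2.87, 0) = -7.0405
prox(8.224) = sign(8.224)*max(|8.224| - 2.87, 0) = 5.354
prox(-8.2949) = sign(-8.2949)*max(|-8.2949| - 2.87, 0) = -5.4249
prox(3.6371) = sign(3.6371)*max(|3.6371| - 2.87, 0) = 0.7671
prox(x) = [-7.0405, 5.354, -5.4249, 0.7671]
||prox(x)||_1 = 7.0405 + 5.354 + 5.4249 + 0.7671 = 18.5865


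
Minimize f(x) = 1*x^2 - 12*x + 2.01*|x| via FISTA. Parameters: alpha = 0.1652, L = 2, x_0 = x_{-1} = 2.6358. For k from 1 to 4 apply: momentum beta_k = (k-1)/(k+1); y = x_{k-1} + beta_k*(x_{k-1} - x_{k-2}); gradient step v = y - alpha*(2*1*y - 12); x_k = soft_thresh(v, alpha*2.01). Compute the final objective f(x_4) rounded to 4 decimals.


FISTA on f(x) = 1*x^2 - 12*x + 2.01*|x|
L = 2, alpha = 0.1652
Iteration 1: beta = 0.0, y = 2.6358 + 0.0*(2.6358 - 2.6358) = 2.6358
  grad(y) = -6.7284, v = y - alpha*grad = 3.7473
  prox(v) = soft_thresh(3.7473, 0.3321) = 3.4153
Iteration 2: beta = 0.3333, y = 3.4153 + 0.3333*(3.4153 - 2.6358) = 3.6751
  grad(y) = -4.6498, v = y - alpha*grad = 4.4433
  prox(v) = soft_thresh(4.4433, 0.3321) = 4.1112
Iteration 3: beta = 0.5, y = 4.1112 + 0.5*(4.1112 - 3.4153) = 4.4592
  grad(y) = -3.0817, v = y - alpha*grad = 4.9683
  prox(v) = soft_thresh(4.9683, 0.3321) = 4.6362
Iteration 4: beta = 0.6, y = 4.6362 + 0.6*(4.6362 - 4.1112) = 4.9512
  grad(y) = -2.0976, v = y - alpha*grad = 5.2977
  prox(v) = soft_thresh(5.2977, 0.3321) = 4.9657
f(x_4) = 1*4.9657^2 - 12*4.9657 + 2.01*|4.9657| = -24.9492


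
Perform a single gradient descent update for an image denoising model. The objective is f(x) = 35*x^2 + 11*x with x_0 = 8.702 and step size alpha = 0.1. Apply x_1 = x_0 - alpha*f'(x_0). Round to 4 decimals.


We compute the gradient at x_0 and apply the update.
f'(x) = 70*x + 11
f'(8.702) = 70*8.702 + 11 = 620.14
x_1 = 8.702 - 0.1*620.14 = -53.312


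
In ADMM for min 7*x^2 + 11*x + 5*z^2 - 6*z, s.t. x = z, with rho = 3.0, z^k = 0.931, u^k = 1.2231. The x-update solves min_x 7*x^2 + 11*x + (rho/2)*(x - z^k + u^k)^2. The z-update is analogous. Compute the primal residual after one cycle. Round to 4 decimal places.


ADMM iteration with rho = 3.0, z^k = 0.931, u^k = 1.2231
Step 1: x-update.
Minimize 7*x^2 + 11*x + (3.0/2)*(x - 0.931 + 1.2231)^2
FOC: (2*7 + 3.0)*x = -11 + 3.0*(0.931 - 1.2231)
x^{k+1} = -0.6986
Step 2: z-update.
Minimize 5*z^2 - 6*z + (3.0/2)*(-0.6986 - z + 1.2231)^2
FOC: (2*5 + 3.0)*z = 6 + 3.0*(-0.6986 + 1.2231)
z^{k+1} = 0.5826
Step 3: u-update.
u^{k+1} = 1.2231 - 0.6986 - 0.5826 = -0.0581
Step 4: Primal residual = |-0.6986 - 0.5826| = 1.2812


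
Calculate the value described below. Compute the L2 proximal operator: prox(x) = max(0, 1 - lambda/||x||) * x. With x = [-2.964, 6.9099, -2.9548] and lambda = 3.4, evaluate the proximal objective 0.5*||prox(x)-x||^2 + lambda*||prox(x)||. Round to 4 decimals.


Step 1: Compute ||x||.
||x|| = 8.0785
Step 2: Compute scaling factor.
scale = max(0, 1 - 3.4/8.0785) = 0.5791
Step 3: prox(x) = [-1.7165, 4.0017, -1.7112]
||prox(x)|| = 4.6785
Step 4: Proximal objective.
0.5*||prox-x||^2 = 5.78
lambda*||prox|| = 15.9069
Total = 21.687


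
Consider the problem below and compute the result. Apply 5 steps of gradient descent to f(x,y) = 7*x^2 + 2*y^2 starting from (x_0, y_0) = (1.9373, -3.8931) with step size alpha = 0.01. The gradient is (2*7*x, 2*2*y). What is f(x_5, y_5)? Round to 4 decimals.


Gradient descent on f(x,y) = 7*x^2 + 2*y^2.
Starting point: (1.9373, -3.8931), alpha = 0.01
Step 1: grad_x = 2*7*1.9373 = 27.1222, grad_y = 2*2*-3.8931 = -15.5724
  x_1 = 1.9373 - 0.01*27.1222 = 1.6661
  y_1 = -3.8931 - 0.01*-15.5724 = -3.7374
Step 2: grad_x = 2*7*1.6661 = 23.3251, grad_y = 2*2*-3.7374 = -14.9495
  x_2 = 1.6661 - 0.01*23.3251 = 1.4328
  y_2 = -3.7374 - 0.01*-14.9495 = -3.5879
Step 3: grad_x = 2*7*1.4328 = 20.0596, grad_y = 2*2*-3.5879 = -14.3515
  x_3 = 1.4328 - 0.01*20.0596 = 1.2322
  y_3 = -3.5879 - 0.01*-14.3515 = -3.4444
Step 4: grad_x = 2*7*1.2322 = 17.2512, grad_y = 2*2*-3.4444 = -13.7775
  x_4 = 1.2322 - 0.01*17.2512 = 1.0597
  y_4 = -3.4444 - 0.01*-13.7775 = -3.3066
Step 5: grad_x = 2*7*1.0597 = 14.8361, grad_y = 2*2*-3.3066 = -13.2264
  x_5 = 1.0597 - 0.01*14.8361 = 0.9114
  y_5 = -3.3066 - 0.01*-13.2264 = -3.1743
f(0.9114, -3.1743) = 7*0.9114^2 + 2*(-3.1743)^2 = 25.9667


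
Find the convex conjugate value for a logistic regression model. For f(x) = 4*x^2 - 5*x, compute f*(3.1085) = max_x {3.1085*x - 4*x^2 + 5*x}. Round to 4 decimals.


f*(y) = sup_x {y*x - a*x^2 - b*x} = sup_x {(y-b)*x - a*x^2}
FOC: (y - b) - 2a*x = 0 => x* = (y - b)/(2a)
x* = (3.1085 + 5)/(2*4) = 1.0136
f*(3.1085) = (y-b)^2/(4a) = (3.1085 + 5)^2/(4*4)
= 65.7478/16 = 4.1092


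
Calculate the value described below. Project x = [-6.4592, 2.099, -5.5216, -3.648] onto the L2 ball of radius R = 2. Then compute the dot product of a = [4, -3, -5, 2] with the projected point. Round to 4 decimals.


Step 1: Compute ||x|| (intermediates to 6 decimals).
||x|| = sqrt((-6.4592)^2 + 2.099^2 + (-5.5216)^2 + (-3.648)^2) = 9.482776
Step 2: Project.
Since ||x|| > R, scale = R/||x|| = 2/9.482776 = 0.210909, proj(x) = scale * x
proj(x) = [-1.362303, 0.442698, -1.164555, -0.769396]
Step 3: Dot product.
a^T * proj(x) = 4*(-1.362303) - 3*0.442698 - 5*(-1.164555) + 2*(-0.769396) = -2.4933


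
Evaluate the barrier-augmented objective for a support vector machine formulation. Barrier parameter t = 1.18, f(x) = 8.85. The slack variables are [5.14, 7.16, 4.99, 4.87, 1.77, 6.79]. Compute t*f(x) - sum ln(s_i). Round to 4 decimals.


Step 1: Compute log-barrier.
ln values: [1.6371, 1.9685, 1.6074, 1.5831, 0.571, 1.9155]
phi = -(1.6371 + 1.9685 + 1.6074 + 1.5831 + 0.571 + 1.9155) = -9.2825
Step 2: Compute augmented objective.
t*f(x) = 1.18*8.85 = 10.443
Total = 10.443 - 9.2825 = 1.1605


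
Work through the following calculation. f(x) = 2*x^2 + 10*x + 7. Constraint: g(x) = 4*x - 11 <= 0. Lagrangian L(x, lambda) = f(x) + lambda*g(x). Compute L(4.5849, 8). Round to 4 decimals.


Step 1: Evaluate f(x).
f(4.5849) = 2*4.5849^2 + 10*4.5849 + 7 = 94.8916
Step 2: Evaluate g(x).
g(4.5849) = 4*4.5849 - 11 = 7.3396
Step 3: Compute Lagrangian.
L = 94.8916 + 8*7.3396 = 153.6084


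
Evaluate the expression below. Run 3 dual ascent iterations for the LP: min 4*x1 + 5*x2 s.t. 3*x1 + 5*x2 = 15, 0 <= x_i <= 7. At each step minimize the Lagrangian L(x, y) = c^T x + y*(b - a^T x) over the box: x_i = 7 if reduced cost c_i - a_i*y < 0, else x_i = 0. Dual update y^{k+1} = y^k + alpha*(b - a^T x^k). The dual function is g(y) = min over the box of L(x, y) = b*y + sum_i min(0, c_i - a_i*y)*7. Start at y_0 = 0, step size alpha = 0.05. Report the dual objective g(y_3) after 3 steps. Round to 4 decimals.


Dual ascent for LP: min 4*x1 + 5*x2, 3*x1 + 5*x2 = 15, 0 <= x_i <= 7
Step 1: y^k = 0.0, reduced costs: (4.0, 5.0)
  x^k = (0.0, 0.0), subgradient = b - a^T x = 15.0
  y^{k+1} = 0.0 + 0.05*15.0 = 0.75
Step 2: y^k = 0.75, reduced costs: (1.75, 1.25)
  x^k = (0.0, 0.0), subgradient = b - a^T x = 15.0
  y^{k+1} = 0.75 + 0.05*15.0 = 1.5
Step 3: y^k = 1.5, reduced costs: (-0.5, -2.5)
  x^k = (7.0, 7.0), subgradient = b - a^T x = -41.0
  y^{k+1} = 1.5 + 0.05*-41.0 = -0.55
Dual objective at y_3 = -0.55: reduced costs (5.65, 7.75), box minimizer x = (0.0, 0.0)
g(y_3) = b*y + (c1 - a1*y)*x1 + (c2 - a2*y)*x2 = 15*(-0.55) + 5.65*0.0 + 7.75*0.0 = -8.25 + 0.0 + 0.0 = -8.25


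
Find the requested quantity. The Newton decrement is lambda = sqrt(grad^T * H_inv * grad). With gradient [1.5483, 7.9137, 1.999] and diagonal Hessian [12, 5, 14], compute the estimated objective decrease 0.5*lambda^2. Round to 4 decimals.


Step 1: H is diagonal, so H^(-1) * g = [0.129, 1.5827, 0.1428].
Step 2: g^T H^(-1) g = sum_i g_i^2 / H_ii
  = (1.5483)^2/12 + (7.9137)^2/5 + (1.999)^2/14
  = 0.1998 + 12.5253 + 0.2854 = 13.0105
Step 3: Objective decrease = 0.5 * g^T H^(-1) g = 6.5053


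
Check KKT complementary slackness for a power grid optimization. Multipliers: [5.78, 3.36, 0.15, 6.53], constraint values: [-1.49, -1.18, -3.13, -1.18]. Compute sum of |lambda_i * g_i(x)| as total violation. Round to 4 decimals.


KKT complementary slackness check:
lambda_1 * g_1 = 5.78 * -1.49 = -8.6122
lambda_2 * g_2 = 3.36 * -1.18 = -3.9648
lambda_3 * g_3 = 0.15 * -3.13 = -0.4695
lambda_4 * g_4 = 6.53 * -1.18 = -7.7054
Total violation = 8.6122 + 3.9648 + 0.4695 + 7.7054 = 20.7519


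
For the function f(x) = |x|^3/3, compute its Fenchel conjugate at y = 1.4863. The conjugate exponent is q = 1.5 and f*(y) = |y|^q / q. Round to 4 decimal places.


The conjugate exponent q satisfies 1/p + 1/q = 1.
p = 3, so q = 3/(3 - 1) = 1.5
|y|^q = 1.4863^1.5 = 1.812
f*(1.4863) = 1.812 / 1.5 = 1.208


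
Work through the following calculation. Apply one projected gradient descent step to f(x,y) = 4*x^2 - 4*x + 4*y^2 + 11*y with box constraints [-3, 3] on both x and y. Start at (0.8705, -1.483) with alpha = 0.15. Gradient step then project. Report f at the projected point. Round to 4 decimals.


Step 1: Compute gradient at (0.8705, -1.483).
grad_x = 2*4*0.8705 - 4 = 2.964
grad_y = 2*4*-1.483 + 11 = -0.864
Step 2: Gradient step.
x_raw = 0.8705 - 0.15*2.964 = 0.4259
y_raw = -1.483 - 0.15*-0.864 = -1.3534
Step 3: Project onto [-3, 3].
x_proj = clip(0.4259) = 0.4259
y_proj = clip(-1.3534) = -1.3534
Step 4: Evaluate f.
f(0.4259, -1.3534) = -8.5387


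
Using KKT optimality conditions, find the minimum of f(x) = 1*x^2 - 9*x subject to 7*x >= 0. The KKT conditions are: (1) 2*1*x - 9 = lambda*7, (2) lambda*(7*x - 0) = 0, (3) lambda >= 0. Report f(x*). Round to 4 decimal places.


Step 1: Try lambda = 0 (constraint inactive).
Stationarity: 2*1*x - 9 = 0
x* = 9/(2*1) = 4.5
Check constraint: 7*4.5 = 31.5 >= 0 -- satisfied.
Step 2: Compute optimal value.
f(x*) = 1*4.5^2 - 9*4.5 = -20.25


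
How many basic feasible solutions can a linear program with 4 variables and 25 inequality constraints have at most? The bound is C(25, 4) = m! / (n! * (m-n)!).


Each vertex corresponds to some choice of n active constraints out of m, so the number of vertices is at most C(m, n) = m! / (n!(m-n)!).
m = 25, n = 4
Numerator: 25 * 24 * 23 * 22
Denominator: 4! = 24
C(25, 4) = 12650


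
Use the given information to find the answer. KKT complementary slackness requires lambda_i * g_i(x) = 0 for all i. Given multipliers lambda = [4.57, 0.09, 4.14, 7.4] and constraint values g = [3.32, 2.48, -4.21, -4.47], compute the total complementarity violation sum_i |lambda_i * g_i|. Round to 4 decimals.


KKT complementary slackness check:
lambda_1 * g_1 = 4.57 * 3.32 = 15.1724
lambda_2 * g_2 = 0.09 * 2.48 = 0.2232
lambda_3 * g_3 = 4.14 * -4.21 = -17.4294
lambda_4 * g_4 = 7.4 * -4.47 = -33.078
Total violation = 15.1724 + 0.2232 + 17.4294 + 33.078 = 65.903


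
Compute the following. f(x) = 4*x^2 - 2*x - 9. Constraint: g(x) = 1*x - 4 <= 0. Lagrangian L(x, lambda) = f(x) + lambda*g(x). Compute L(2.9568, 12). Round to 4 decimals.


Step 1: Evaluate f(x).
f(2.9568) = 4*2.9568^2 - 2*2.9568 - 9 = 20.0571
Step 2: Evaluate g(x).
g(2.9568) = 1*2.9568 - 4 = -1.0432
Step 3: Compute Lagrangian.
L = 20.0571 + 12*-1.0432 = 7.5387


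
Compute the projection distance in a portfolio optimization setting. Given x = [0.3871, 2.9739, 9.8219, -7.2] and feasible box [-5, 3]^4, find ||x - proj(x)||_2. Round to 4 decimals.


Project each component onto [-5, 3].
clip(0.3871) = 0.3871, clip(2.9739) = 2.9739, clip(9.8219) = 3.0, clip(-7.2) = -5.0
Projection = [0.3871, 2.9739, 3.0, -5.0]
Squared diffs: [0.0, 0.0, 46.5383, 4.84]
Distance = sqrt(51.3783) = 7.1679


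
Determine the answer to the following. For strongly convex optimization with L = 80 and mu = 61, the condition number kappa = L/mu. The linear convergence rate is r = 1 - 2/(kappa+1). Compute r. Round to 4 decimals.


Step 1: Compute the condition number.
kappa = L/mu = 80/61 = 1.3115
Step 2: Compute the convergence rate.
r = 1 - 2/(kappa + 1) = 1 - 2*mu/(L + mu) = (L - mu)/(L + mu) = 19/141 = 0.1348


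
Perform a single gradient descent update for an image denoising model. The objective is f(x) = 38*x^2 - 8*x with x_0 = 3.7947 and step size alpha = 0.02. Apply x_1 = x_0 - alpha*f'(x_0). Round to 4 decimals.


We compute the gradient at x_0 and apply the update.
f'(x) = 76*x - 8
f'(3.7947) = 76*3.7947 - 8 = 280.3972
x_1 = 3.7947 - 0.02*280.3972 = -1.8132


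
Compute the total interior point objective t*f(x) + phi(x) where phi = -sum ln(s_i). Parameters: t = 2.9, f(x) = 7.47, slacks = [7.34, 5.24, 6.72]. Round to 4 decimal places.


Step 1: Compute log-barrier.
ln values: [1.9933, 1.6563, 1.9051]
phi = -(1.9933 + 1.6563 + 1.9051) = -5.5547
Step 2: Compute augmented objective.
t*f(x) = 2.9*7.47 = 21.663
Total = 21.663 - 5.5547 = 16.1083


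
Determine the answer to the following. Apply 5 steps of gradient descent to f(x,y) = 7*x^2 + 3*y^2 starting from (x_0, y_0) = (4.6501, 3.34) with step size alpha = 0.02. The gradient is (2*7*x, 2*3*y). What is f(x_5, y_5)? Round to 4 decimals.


Gradient descent on f(x,y) = 7*x^2 + 3*y^2.
Starting point: (4.6501, 3.34), alpha = 0.02
Step 1: grad_x = 2*7*4.6501 = 65.1014, grad_y = 2*3*3.34 = 20.04
  x_1 = 4.6501 - 0.02*65.1014 = 3.3481
  y_1 = 3.34 - 0.02*20.04 = 2.9392
Step 2: grad_x = 2*7*3.3481 = 46.873, grad_y = 2*3*2.9392 = 17.6352
  x_2 = 3.3481 - 0.02*46.873 = 2.4106
  y_2 = 2.9392 - 0.02*17.6352 = 2.5865
Step 3: grad_x = 2*7*2.4106 = 33.7486, grad_y = 2*3*2.5865 = 15.519
  x_3 = 2.4106 - 0.02*33.7486 = 1.7356
  y_3 = 2.5865 - 0.02*15.519 = 2.2761
Step 4: grad_x = 2*7*1.7356 = 24.299, grad_y = 2*3*2.2761 = 13.6567
  x_4 = 1.7356 - 0.02*24.299 = 1.2497
  y_4 = 2.2761 - 0.02*13.6567 = 2.003
Step 5: grad_x = 2*7*1.2497 = 17.4953, grad_y = 2*3*2.003 = 12.0179
  x_5 = 1.2497 - 0.02*17.4953 = 0.8998
  y_5 = 2.003 - 0.02*12.0179 = 1.7626
f(0.8998, 1.7626) = 7*0.8998^2 + 3*1.7626^2 = 14.9875


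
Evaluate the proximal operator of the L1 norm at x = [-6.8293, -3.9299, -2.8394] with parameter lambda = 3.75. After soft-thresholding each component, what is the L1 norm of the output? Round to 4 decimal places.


Soft-thresholding with lambda = 3.75:
prox(-6.8293) = sign(-6.8293)*max(|-6.8293| - 3.75, 0) = -3.0793
prox(-3.9299) = sign(-3.9299)*max(|-3.9299| - 3.75, 0) = -0.1799
prox(-2.8394) = sign(-2.8394)*max(|-2.8394| - 3.75, 0) = 0.0
prox(x) = [-3.0793, -0.1799, 0.0]
||prox(x)||_1 = 3.0793 + 0.1799 + 0.0 = 3.2592


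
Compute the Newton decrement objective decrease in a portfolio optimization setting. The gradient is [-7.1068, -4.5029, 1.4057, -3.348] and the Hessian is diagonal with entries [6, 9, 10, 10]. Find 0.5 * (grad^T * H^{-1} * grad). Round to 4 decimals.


Step 1: H is diagonal, so H^(-1) * g = [-1.1845, -0.5003, 0.1406, -0.3348].
Step 2: g^T H^(-1) g = sum_i g_i^2 / H_ii
  = (-7.1068)^2/6 + (-4.5029)^2/9 + (1.4057)^2/10 + (-3.348)^2/10
  = 8.4178 + 2.2529 + 0.1976 + 1.1209 = 11.9892
Step 3: Objective decrease = 0.5 * g^T H^(-1) g = 5.9946


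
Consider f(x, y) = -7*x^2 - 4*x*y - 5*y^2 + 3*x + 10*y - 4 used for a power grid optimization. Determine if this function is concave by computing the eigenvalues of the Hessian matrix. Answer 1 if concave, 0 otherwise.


The Hessian of f(x,y) = -7*x^2 - 4*x*y - 5*y^2 + 3*x + 10*y - 4 is:
H = [[-14, -4], [-4, -10]]
Trace = -14 - 10 = -24
Determinant = -14*-10 - (-4)^2 = 124
Discriminant = (-24)^2 - 4*124 = 80.0
Eigenvalues: lambda_1 = -16.4721, lambda_2 = -7.5279
The function is concave.

1


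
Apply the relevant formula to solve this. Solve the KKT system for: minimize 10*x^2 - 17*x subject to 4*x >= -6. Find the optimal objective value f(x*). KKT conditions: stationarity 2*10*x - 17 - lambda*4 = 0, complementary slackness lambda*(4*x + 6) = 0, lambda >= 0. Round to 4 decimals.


Step 1: Try lambda = 0 (constraint inactive).
Stationarity: 2*10*x - 17 = 0
x* = 17/(2*10) = 0.85
Check constraint: 4*0.85 = 3.4 >= -6 -- satisfied.
Step 2: Compute optimal value.
f(x*) = 10*0.85^2 - 17*0.85 = -7.225


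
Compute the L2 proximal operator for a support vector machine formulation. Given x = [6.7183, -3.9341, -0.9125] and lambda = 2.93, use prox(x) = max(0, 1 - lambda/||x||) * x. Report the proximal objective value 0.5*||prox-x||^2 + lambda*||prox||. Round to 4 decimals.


Step 1: Compute ||x||.
||x|| = 7.8387
Step 2: Compute scaling factor.
scale = max(0, 1 - 2.93/7.8387) = 0.6262
Step 3: prox(x) = [4.2071, -2.4636, -0.5714]
||prox(x)|| = 4.9087
Step 4: Proximal objective.
0.5*||prox-x||^2 = 4.2925
lambda*||prox|| = 14.3825
Total = 18.675


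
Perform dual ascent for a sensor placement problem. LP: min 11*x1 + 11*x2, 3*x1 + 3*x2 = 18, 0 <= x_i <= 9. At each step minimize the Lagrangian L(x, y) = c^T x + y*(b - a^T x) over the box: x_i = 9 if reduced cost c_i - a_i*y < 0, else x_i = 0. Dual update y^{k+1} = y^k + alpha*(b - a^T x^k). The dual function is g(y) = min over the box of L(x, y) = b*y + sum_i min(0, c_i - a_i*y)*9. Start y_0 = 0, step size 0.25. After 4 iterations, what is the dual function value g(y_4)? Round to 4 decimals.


Dual ascent for LP: min 11*x1 + 11*x2, 3*x1 + 3*x2 = 18, 0 <= x_i <= 9
Step 1: y^k = 0.0, reduced costs: (11.0, 11.0)
  x^k = (0.0, 0.0), subgradient = b - a^T x = 18.0
  y^{k+1} = 0.0 + 0.25*18.0 = 4.5
Step 2: y^k = 4.5, reduced costs: (-2.5, -2.5)
  x^k = (9.0, 9.0), subgradient = b - a^T x = -36.0
  y^{k+1} = 4.5 + 0.25*-36.0 = -4.5
Step 3: y^k = -4.5, reduced costs: (24.5, 24.5)
  x^k = (0.0, 0.0), subgradient = b - a^T x = 18.0
  y^{k+1} = -4.5 + 0.25*18.0 = 0.0
Step 4: y^k = 0.0, reduced costs: (11.0, 11.0)
  x^k = (0.0, 0.0), subgradient = b - a^T x = 18.0
  y^{k+1} = 0.0 + 0.25*18.0 = 4.5
Dual objective at y_4 = 4.5: reduced costs (-2.5, -2.5), box minimizer x = (9.0, 9.0)
g(y_4) = b*y + (c1 - a1*y)*x1 + (c2 - a2*y)*x2 = 18*4.5 + (-2.5)*9.0 + (-2.5)*9.0 = 81.0 - 22.5 - 22.5 = 36.0


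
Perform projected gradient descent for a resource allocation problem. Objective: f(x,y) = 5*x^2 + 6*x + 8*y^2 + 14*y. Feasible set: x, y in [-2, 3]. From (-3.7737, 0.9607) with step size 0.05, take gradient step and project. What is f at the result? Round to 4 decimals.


Step 1: Compute gradient at (-3.7737, 0.9607).
grad_x = 2*5*-3.7737 + 6 = -31.737
grad_y = 2*8*0.9607 + 14 = 29.3712
Step 2: Gradient step.
x_raw = -3.7737 - 0.05*-31.737 = -2.1869
y_raw = 0.9607 - 0.05*29.3712 = -0.5079
Step 3: Project onto [-2, 3].
x_proj = clip(-2.1869) = -2.0
y_proj = clip(-0.5079) = -0.5079
Step 4: Evaluate f.
f(-2.0, -0.5079) = 2.9533


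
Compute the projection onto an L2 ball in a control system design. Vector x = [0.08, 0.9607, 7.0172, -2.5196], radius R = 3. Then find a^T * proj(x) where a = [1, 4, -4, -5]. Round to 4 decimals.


Step 1: Compute ||x|| (intermediates to 6 decimals).
||x|| = sqrt(0.08^2 + 0.9607^2 + 7.0172^2 + (-2.5196)^2) = 7.5179
Step 2: Project.
Since ||x|| > R, scale = R/||x|| = 3/7.5179 = 0.399048, proj(x) = scale * x
proj(x) = [0.031924, 0.383365, 2.8002, -1.005441]
Step 3: Dot product.
a^T * proj(x) = 1*0.031924 + 4*0.383365 - 4*2.8002 - 5*(-1.005441) = -4.6082


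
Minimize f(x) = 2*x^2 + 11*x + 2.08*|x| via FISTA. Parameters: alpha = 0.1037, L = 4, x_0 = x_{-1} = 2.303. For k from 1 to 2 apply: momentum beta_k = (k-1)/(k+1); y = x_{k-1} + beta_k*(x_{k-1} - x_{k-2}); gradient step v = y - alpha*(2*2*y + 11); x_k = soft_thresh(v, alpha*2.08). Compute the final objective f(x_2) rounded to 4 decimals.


FISTA on f(x) = 2*x^2 + 11*x + 2.08*|x|
L = 4, alpha = 0.1037
Iteration 1: beta = 0.0, y = 2.303 + 0.0*(2.303 - 2.303) = 2.303
  grad(y) = 20.212, v = y - alpha*grad = 0.207
  prox(v) = soft_thresh(0.207, 0.2157) = 0.0
Iteration 2: beta = 0.3333, y = 0.0 + 0.3333*(0.0 - 2.303) = -0.7677
  grad(y) = 7.9293, v = y - alpha*grad = -1.5899
  prox(v) = soft_thresh(-1.5899, 0.2157) = -1.3742
f(x_2) = 2*(-1.3742)^2 + 11*(-1.3742) + 2.08*|-1.3742| = -8.4812


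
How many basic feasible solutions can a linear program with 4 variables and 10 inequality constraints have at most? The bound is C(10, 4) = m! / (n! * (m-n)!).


Each vertex corresponds to some choice of n active constraints out of m, so the number of vertices is at most C(m, n) = m! / (n!(m-n)!).
m = 10, n = 4
Numerator: 10 * 9 * 8 * 7
Denominator: 4! = 24
C(10, 4) = 210


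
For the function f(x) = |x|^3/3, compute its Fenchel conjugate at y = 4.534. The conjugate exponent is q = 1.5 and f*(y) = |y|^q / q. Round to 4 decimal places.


The conjugate exponent q satisfies 1/p + 1/q = 1.
p = 3, so q = 3/(3 - 1) = 1.5
|y|^q = 4.534^1.5 = 9.6543
f*(4.534) = 9.6543 / 1.5 = 6.4362


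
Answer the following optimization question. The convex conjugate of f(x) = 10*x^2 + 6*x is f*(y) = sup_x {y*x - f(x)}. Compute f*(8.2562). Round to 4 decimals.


f*(y) = sup_x {y*x - a*x^2 - b*x} = sup_x {(y-b)*x - a*x^2}
FOC: (y - b) - 2a*x = 0 => x* = (y - b)/(2a)
x* = (8.2562 - 6)/(2*10) = 0.1128
f*(8.2562) = (y-b)^2/(4a) = (8.2562 - 6)^2/(4*10)
= 5.0904/40 = 0.1273


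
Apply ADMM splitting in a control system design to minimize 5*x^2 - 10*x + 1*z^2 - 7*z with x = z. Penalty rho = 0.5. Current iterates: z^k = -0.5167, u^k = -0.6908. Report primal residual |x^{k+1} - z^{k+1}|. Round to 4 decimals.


ADMM iteration with rho = 0.5, z^k = -0.5167, u^k = -0.6908
Step 1: x-update.
Minimize 5*x^2 - 10*x + (0.5/2)*(x + 0.5167 - 0.6908)^2
FOC: (2*5 + 0.5)*x = 10 + 0.5*(-0.5167 + 0.6908)
x^{k+1} = 0.9607
Step 2: z-update.
Minimize 1*z^2 - 7*z + (0.5/2)*(0.9607 - z - 0.6908)^2
FOC: (2*1 + 0.5)*z = 7 + 0.5*(0.9607 - 0.6908)
z^{k+1} = 2.854
Step 3: u-update.
u^{k+1} = -0.6908 + 0.9607 - 2.854 = -2.5841
Step 4: Primal residual = |0.9607 - 2.854| = 1.8933


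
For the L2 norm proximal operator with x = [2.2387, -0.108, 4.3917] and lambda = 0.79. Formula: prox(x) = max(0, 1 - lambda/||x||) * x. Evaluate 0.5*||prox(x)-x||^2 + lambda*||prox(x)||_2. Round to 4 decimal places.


Step 1: Compute ||x||.
||x|| = 4.9306
Step 2: Compute scaling factor.
scale = max(0, 1 - 0.79/4.9306) = 0.8398
Step 3: prox(x) = [1.88, -0.0907, 3.688]
||prox(x)|| = 4.1406
Step 4: Proximal objective.
0.5*||prox-x||^2 = 0.3121
lambda*||prox|| = 3.2711
Total = 3.5831


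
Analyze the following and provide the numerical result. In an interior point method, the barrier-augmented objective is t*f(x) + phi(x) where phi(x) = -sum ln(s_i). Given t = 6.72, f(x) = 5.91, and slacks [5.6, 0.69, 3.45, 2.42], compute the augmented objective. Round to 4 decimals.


Step 1: Compute log-barrier.
ln values: [1.7228, -0.3711, 1.2384, 0.8838]
phi = -(1.7228 - 0.3711 + 1.2384 + 0.8838) = -3.4738
Step 2: Compute augmented objective.
t*f(x) = 6.72*5.91 = 39.7152
Total = 39.7152 - 3.4738 = 36.2414


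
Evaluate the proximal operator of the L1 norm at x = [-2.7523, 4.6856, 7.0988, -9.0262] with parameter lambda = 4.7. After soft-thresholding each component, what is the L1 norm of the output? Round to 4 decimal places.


Soft-thresholding with lambda = 4.7:
prox(-2.7523) = sign(-2.7523)*max(|-2.7523| - 4.7, 0) = 0.0
prox(4.6856) = sign(4.6856)*max(|4.6856| - 4.7, 0) = 0.0
prox(7.0988) = sign(7.0988)*max(|7.0988| - 4.7, 0) = 2.3988
prox(-9.0262) = sign(-9.0262)*max(|-9.0262| - 4.7, 0) = -4.3262
prox(x) = [0.0, 0.0, 2.3988, -4.3262]
||prox(x)||_1 = 0.0 + 0.0 + 2.3988 + 4.3262 = 6.725


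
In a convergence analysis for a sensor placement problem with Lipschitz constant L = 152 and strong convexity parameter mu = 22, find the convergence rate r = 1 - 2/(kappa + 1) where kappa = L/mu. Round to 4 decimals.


Step 1: Compute the condition number.
kappa = L/mu = 152/22 = 6.9091
Step 2: Compute the convergence rate.
r = 1 - 2/(kappa + 1) = 1 - 2*mu/(L + mu) = (L - mu)/(L + mu) = 130/174 = 0.7471


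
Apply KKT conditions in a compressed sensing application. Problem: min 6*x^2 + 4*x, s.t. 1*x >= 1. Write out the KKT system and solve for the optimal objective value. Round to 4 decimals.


Step 1: Try lambda = 0 (constraint inactive).
x_unc = -4/(2*6) = -0.3333
Check: 1*-0.3333 = -0.3333 < 1 -- violated!
Step 2: Constraint must be active: 1*x = 1
x* = 1/1 = 1.0
lambda = (2*6*1.0 + 4)/1 = 16.0
Step 3: Compute optimal value.
f(x*) = 6*1.0^2 + 4*1.0 = 10.0


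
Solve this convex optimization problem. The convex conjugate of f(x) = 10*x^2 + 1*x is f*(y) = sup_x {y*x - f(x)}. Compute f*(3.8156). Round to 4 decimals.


f*(y) = sup_x {y*x - a*x^2 - b*x} = sup_x {(y-b)*x - a*x^2}
FOC: (y - b) - 2a*x = 0 => x* = (y - b)/(2a)
x* = (3.8156 - 1)/(2*10) = 0.1408
f*(3.8156) = (y-b)^2/(4a) = (3.8156 - 1)^2/(4*10)
= 7.9276/40 = 0.1982


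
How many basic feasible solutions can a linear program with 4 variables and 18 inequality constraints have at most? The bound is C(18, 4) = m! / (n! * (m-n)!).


Each vertex corresponds to some choice of n active constraints out of m, so the number of vertices is at most C(m, n) = m! / (n!(m-n)!).
m = 18, n = 4
Numerator: 18 * 17 * 16 * 15
Denominator: 4! = 24
C(18, 4) = 3060


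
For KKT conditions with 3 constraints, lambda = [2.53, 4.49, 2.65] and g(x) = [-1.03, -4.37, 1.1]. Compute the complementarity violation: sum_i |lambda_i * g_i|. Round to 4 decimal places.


KKT complementary slackness check:
lambda_1 * g_1 = 2.53 * -1.03 = -2.6059
lambda_2 * g_2 = 4.49 * -4.37 = -19.6213
lambda_3 * g_3 = 2.65 * 1.1 = 2.915
Total violation = 2.6059 + 19.6213 + 2.915 = 25.1422


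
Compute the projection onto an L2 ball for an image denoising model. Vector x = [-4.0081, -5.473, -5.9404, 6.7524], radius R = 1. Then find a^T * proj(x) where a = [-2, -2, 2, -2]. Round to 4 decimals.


Step 1: Compute ||x|| (intermediates to 6 decimals).
||x|| = sqrt((-4.0081)^2 + (-5.473)^2 + (-5.9404)^2 + 6.7524^2) = 11.265072
Step 2: Project.
Since ||x|| > R, scale = R/||x|| = 1/11.265072 = 0.08877, proj(x) = scale * x
proj(x) = [-0.355799, -0.485838, -0.527329, 0.599411]
Step 3: Dot product.
a^T * proj(x) = -2*(-0.355799) - 2*(-0.485838) + 2*(-0.527329) - 2*0.599411 = -0.5702


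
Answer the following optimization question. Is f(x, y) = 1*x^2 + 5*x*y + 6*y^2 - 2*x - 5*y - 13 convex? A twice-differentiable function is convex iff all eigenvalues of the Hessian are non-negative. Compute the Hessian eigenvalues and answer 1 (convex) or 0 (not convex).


The Hessian of f(x,y) = 1*x^2 + 5*x*y + 6*y^2 - 2*x - 5*y - 13 is:
H = [[2, 5], [5, 12]]
Trace = 2 + 12 = 14
Determinant = 2*12 - (5)^2 = -1
Discriminant = (14)^2 - 4*-1 = 200.0
Eigenvalues: lambda_1 = -0.0711, lambda_2 = 14.0711
The function is not convex.

0


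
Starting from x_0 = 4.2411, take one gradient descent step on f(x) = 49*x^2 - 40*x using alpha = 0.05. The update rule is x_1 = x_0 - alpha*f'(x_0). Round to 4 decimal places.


We compute the gradient at x_0 and apply the update.
f'(x) = 98*x - 40
f'(4.2411) = 98*4.2411 - 40 = 375.6278
x_1 = 4.2411 - 0.05*375.6278 = -14.5403


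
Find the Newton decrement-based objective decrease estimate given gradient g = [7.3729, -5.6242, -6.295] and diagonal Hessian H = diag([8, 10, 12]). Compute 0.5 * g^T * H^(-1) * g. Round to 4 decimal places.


Step 1: H is diagonal, so H^(-1) * g = [0.9216, -0.5624, -0.5246].
Step 2: g^T H^(-1) g = sum_i g_i^2 / H_ii
  = (7.3729)^2/8 + (-5.6242)^2/10 + (-6.295)^2/12
  = 6.795 + 3.1632 + 3.3023 = 13.2604
Step 3: Objective decrease = 0.5 * g^T H^(-1) g = 6.6302
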